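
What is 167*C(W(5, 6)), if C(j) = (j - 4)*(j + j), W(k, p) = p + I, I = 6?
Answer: 32064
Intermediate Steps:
W(k, p) = 6 + p (W(k, p) = p + 6 = 6 + p)
C(j) = 2*j*(-4 + j) (C(j) = (-4 + j)*(2*j) = 2*j*(-4 + j))
167*C(W(5, 6)) = 167*(2*(6 + 6)*(-4 + (6 + 6))) = 167*(2*12*(-4 + 12)) = 167*(2*12*8) = 167*192 = 32064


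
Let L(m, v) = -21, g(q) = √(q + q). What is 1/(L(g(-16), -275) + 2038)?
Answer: 1/2017 ≈ 0.00049579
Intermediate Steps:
g(q) = √2*√q (g(q) = √(2*q) = √2*√q)
1/(L(g(-16), -275) + 2038) = 1/(-21 + 2038) = 1/2017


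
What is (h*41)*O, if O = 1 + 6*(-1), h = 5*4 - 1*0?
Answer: -4100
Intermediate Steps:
h = 20 (h = 20 + 0 = 20)
O = -5 (O = 1 - 6 = -5)
(h*41)*O = (20*41)*(-5) = 820*(-5) = -4100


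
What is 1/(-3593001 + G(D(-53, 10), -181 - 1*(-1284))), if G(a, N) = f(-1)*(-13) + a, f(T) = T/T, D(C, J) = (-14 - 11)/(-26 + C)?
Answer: -79/283848081 ≈ -2.7832e-7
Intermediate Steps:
D(C, J) = -25/(-26 + C)
f(T) = 1
G(a, N) = -13 + a (G(a, N) = 1*(-13) + a = -13 + a)
1/(-3593001 + G(D(-53, 10), -181 - 1*(-1284))) = 1/(-3593001 + (-13 - 25/(-26 - 53))) = 1/(-3593001 + (-13 - 25/(-79))) = 1/(-3593001 + (-13 - 25*(-1/79))) = 1/(-3593001 + (-13 + 25/79)) = 1/(-3593001 - 1002/79) = 1/(-283848081/79) = -79/283848081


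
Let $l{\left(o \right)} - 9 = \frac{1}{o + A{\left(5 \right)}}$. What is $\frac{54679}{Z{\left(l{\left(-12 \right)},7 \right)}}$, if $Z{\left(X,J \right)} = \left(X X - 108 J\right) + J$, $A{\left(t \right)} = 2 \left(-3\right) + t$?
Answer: $- \frac{9240751}{113125} \approx -81.686$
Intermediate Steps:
$A{\left(t \right)} = -6 + t$
$l{\left(o \right)} = 9 + \frac{1}{-1 + o}$ ($l{\left(o \right)} = 9 + \frac{1}{o + \left(-6 + 5\right)} = 9 + \frac{1}{o - 1} = 9 + \frac{1}{-1 + o}$)
$Z{\left(X,J \right)} = X^{2} - 107 J$ ($Z{\left(X,J \right)} = \left(X^{2} - 108 J\right) + J = X^{2} - 107 J$)
$\frac{54679}{Z{\left(l{\left(-12 \right)},7 \right)}} = \frac{54679}{\left(\frac{-8 + 9 \left(-12\right)}{-1 - 12}\right)^{2} - 749} = \frac{54679}{\left(\frac{-8 - 108}{-13}\right)^{2} - 749} = \frac{54679}{\left(\left(- \frac{1}{13}\right) \left(-116\right)\right)^{2} - 749} = \frac{54679}{\left(\frac{116}{13}\right)^{2} - 749} = \frac{54679}{\frac{13456}{169} - 749} = \frac{54679}{- \frac{113125}{169}} = 54679 \left(- \frac{169}{113125}\right) = - \frac{9240751}{113125}$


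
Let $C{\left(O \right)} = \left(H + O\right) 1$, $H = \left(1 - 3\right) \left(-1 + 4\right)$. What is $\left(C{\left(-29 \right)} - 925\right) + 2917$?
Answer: $1957$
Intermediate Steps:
$H = -6$ ($H = \left(-2\right) 3 = -6$)
$C{\left(O \right)} = -6 + O$ ($C{\left(O \right)} = \left(-6 + O\right) 1 = -6 + O$)
$\left(C{\left(-29 \right)} - 925\right) + 2917 = \left(\left(-6 - 29\right) - 925\right) + 2917 = \left(-35 - 925\right) + 2917 = -960 + 2917 = 1957$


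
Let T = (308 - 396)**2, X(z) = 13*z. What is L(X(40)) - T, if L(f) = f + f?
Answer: -6704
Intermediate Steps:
T = 7744 (T = (-88)**2 = 7744)
L(f) = 2*f
L(X(40)) - T = 2*(13*40) - 1*7744 = 2*520 - 7744 = 1040 - 7744 = -6704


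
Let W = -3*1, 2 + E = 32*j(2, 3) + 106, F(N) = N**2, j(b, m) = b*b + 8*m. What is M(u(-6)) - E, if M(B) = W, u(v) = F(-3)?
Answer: -1003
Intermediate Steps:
j(b, m) = b**2 + 8*m
u(v) = 9 (u(v) = (-3)**2 = 9)
E = 1000 (E = -2 + (32*(2**2 + 8*3) + 106) = -2 + (32*(4 + 24) + 106) = -2 + (32*28 + 106) = -2 + (896 + 106) = -2 + 1002 = 1000)
W = -3
M(B) = -3
M(u(-6)) - E = -3 - 1*1000 = -3 - 1000 = -1003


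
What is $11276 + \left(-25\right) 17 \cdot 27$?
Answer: $-199$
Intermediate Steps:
$11276 + \left(-25\right) 17 \cdot 27 = 11276 - 11475 = -199$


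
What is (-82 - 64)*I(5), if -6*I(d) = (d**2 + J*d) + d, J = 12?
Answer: 2190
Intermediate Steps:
I(d) = -13*d/6 - d**2/6 (I(d) = -((d**2 + 12*d) + d)/6 = -(d**2 + 13*d)/6 = -13*d/6 - d**2/6)
(-82 - 64)*I(5) = (-82 - 64)*(-1/6*5*(13 + 5)) = -(-73)*5*18/3 = -146*(-15) = 2190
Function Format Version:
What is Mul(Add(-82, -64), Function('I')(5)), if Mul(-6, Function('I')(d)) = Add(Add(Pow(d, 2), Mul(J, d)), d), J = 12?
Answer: 2190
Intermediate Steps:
Function('I')(d) = Add(Mul(Rational(-13, 6), d), Mul(Rational(-1, 6), Pow(d, 2))) (Function('I')(d) = Mul(Rational(-1, 6), Add(Add(Pow(d, 2), Mul(12, d)), d)) = Mul(Rational(-1, 6), Add(Pow(d, 2), Mul(13, d))) = Add(Mul(Rational(-13, 6), d), Mul(Rational(-1, 6), Pow(d, 2))))
Mul(Add(-82, -64), Function('I')(5)) = Mul(Add(-82, -64), Mul(Rational(-1, 6), 5, Add(13, 5))) = Mul(-146, Mul(Rational(-1, 6), 5, 18)) = Mul(-146, -15) = 2190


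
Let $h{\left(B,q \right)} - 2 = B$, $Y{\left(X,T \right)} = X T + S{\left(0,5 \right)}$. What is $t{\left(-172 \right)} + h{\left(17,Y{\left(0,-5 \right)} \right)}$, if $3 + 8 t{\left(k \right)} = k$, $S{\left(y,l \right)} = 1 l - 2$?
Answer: $- \frac{23}{8} \approx -2.875$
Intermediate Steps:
$S{\left(y,l \right)} = -2 + l$ ($S{\left(y,l \right)} = l - 2 = -2 + l$)
$Y{\left(X,T \right)} = 3 + T X$ ($Y{\left(X,T \right)} = X T + \left(-2 + 5\right) = T X + 3 = 3 + T X$)
$h{\left(B,q \right)} = 2 + B$
$t{\left(k \right)} = - \frac{3}{8} + \frac{k}{8}$
$t{\left(-172 \right)} + h{\left(17,Y{\left(0,-5 \right)} \right)} = \left(- \frac{3}{8} + \frac{1}{8} \left(-172\right)\right) + \left(2 + 17\right) = \left(- \frac{3}{8} - \frac{43}{2}\right) + 19 = - \frac{175}{8} + 19 = - \frac{23}{8}$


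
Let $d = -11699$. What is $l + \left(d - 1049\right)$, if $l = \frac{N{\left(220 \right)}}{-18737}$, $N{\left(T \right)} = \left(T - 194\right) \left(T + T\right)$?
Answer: $- \frac{238870716}{18737} \approx -12749.0$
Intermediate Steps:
$N{\left(T \right)} = 2 T \left(-194 + T\right)$ ($N{\left(T \right)} = \left(-194 + T\right) 2 T = 2 T \left(-194 + T\right)$)
$l = - \frac{11440}{18737}$ ($l = \frac{2 \cdot 220 \left(-194 + 220\right)}{-18737} = 2 \cdot 220 \cdot 26 \left(- \frac{1}{18737}\right) = 11440 \left(- \frac{1}{18737}\right) = - \frac{11440}{18737} \approx -0.61056$)
$l + \left(d - 1049\right) = - \frac{11440}{18737} - 12748 = - \frac{238870716}{18737}$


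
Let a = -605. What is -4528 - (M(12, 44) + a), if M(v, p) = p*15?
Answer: -4583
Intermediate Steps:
M(v, p) = 15*p
-4528 - (M(12, 44) + a) = -4528 - (15*44 - 605) = -4528 - (660 - 605) = -4528 - 1*55 = -4528 - 55 = -4583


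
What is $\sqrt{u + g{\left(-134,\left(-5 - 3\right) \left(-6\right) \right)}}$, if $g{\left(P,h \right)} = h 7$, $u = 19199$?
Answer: $\sqrt{19535} \approx 139.77$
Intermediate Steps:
$g{\left(P,h \right)} = 7 h$
$\sqrt{u + g{\left(-134,\left(-5 - 3\right) \left(-6\right) \right)}} = \sqrt{19199 + 7 \left(-5 - 3\right) \left(-6\right)} = \sqrt{19199 + 7 \left(\left(-8\right) \left(-6\right)\right)} = \sqrt{19199 + 7 \cdot 48} = \sqrt{19199 + 336} = \sqrt{19535}$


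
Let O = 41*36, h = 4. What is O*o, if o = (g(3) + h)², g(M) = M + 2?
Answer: 119556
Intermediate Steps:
O = 1476
g(M) = 2 + M
o = 81 (o = ((2 + 3) + 4)² = (5 + 4)² = 9² = 81)
O*o = 1476*81 = 119556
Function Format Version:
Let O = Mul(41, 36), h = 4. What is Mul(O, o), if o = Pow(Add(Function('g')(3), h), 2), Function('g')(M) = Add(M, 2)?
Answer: 119556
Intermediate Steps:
O = 1476
Function('g')(M) = Add(2, M)
o = 81 (o = Pow(Add(Add(2, 3), 4), 2) = Pow(Add(5, 4), 2) = Pow(9, 2) = 81)
Mul(O, o) = Mul(1476, 81) = 119556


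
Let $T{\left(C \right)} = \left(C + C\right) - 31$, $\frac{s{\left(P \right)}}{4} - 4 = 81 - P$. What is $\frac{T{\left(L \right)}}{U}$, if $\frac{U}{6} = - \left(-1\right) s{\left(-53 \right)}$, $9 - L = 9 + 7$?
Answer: $- \frac{5}{368} \approx -0.013587$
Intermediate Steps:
$s{\left(P \right)} = 340 - 4 P$ ($s{\left(P \right)} = 16 + 4 \left(81 - P\right) = 16 - \left(-324 + 4 P\right) = 340 - 4 P$)
$L = -7$ ($L = 9 - \left(9 + 7\right) = 9 - 16 = -7$)
$U = 3312$ ($U = 6 \left(- \left(-1\right) \left(340 - -212\right)\right) = 6 \left(- \left(-1\right) \left(340 + 212\right)\right) = 6 \left(- \left(-1\right) 552\right) = 6 \left(\left(-1\right) \left(-552\right)\right) = 6 \cdot 552 = 3312$)
$T{\left(C \right)} = -31 + 2 C$ ($T{\left(C \right)} = 2 C - 31 = -31 + 2 C$)
$\frac{T{\left(L \right)}}{U} = \frac{-31 + 2 \left(-7\right)}{3312} = \left(-31 - 14\right) \frac{1}{3312} = \left(-45\right) \frac{1}{3312} = - \frac{5}{368}$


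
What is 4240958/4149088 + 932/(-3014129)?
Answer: 6389463772783/6252943232176 ≈ 1.0218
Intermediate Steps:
4240958/4149088 + 932/(-3014129) = 4240958*(1/4149088) + 932*(-1/3014129) = 2120479/2074544 - 932/3014129 = 6389463772783/6252943232176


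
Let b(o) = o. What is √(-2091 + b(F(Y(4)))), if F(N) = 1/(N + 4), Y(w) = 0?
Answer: I*√8363/2 ≈ 45.725*I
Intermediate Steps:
F(N) = 1/(4 + N)
√(-2091 + b(F(Y(4)))) = √(-2091 + 1/(4 + 0)) = √(-2091 + 1/4) = √(-2091 + ¼) = √(-8363/4) = I*√8363/2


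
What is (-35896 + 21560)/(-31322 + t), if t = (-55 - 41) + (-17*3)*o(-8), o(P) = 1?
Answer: 14336/31469 ≈ 0.45556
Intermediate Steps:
t = -147 (t = (-55 - 41) - 17*3*1 = -96 - 51*1 = -96 - 51 = -147)
(-35896 + 21560)/(-31322 + t) = (-35896 + 21560)/(-31322 - 147) = -14336/(-31469) = -14336*(-1/31469) = 14336/31469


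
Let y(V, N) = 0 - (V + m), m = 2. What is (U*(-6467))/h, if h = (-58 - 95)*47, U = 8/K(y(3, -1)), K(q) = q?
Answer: -51736/35955 ≈ -1.4389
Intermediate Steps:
y(V, N) = -2 - V (y(V, N) = 0 - (V + 2) = 0 - (2 + V) = 0 + (-2 - V) = -2 - V)
U = -8/5 (U = 8/(-2 - 1*3) = 8/(-2 - 3) = 8/(-5) = 8*(-⅕) = -8/5 ≈ -1.6000)
h = -7191 (h = -153*47 = -7191)
(U*(-6467))/h = -8/5*(-6467)/(-7191) = (51736/5)*(-1/7191) = -51736/35955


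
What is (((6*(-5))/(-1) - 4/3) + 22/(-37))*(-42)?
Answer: -43624/37 ≈ -1179.0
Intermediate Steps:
(((6*(-5))/(-1) - 4/3) + 22/(-37))*(-42) = ((-30*(-1) - 4*⅓) + 22*(-1/37))*(-42) = ((30 - 4/3) - 22/37)*(-42) = (86/3 - 22/37)*(-42) = (3116/111)*(-42) = -43624/37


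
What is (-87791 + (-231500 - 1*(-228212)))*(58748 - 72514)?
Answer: 1253793514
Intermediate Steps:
(-87791 + (-231500 - 1*(-228212)))*(58748 - 72514) = (-87791 + (-231500 + 228212))*(-13766) = (-87791 - 3288)*(-13766) = -91079*(-13766) = 1253793514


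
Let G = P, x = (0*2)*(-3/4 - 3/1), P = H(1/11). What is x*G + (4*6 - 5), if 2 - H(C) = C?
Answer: 19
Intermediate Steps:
H(C) = 2 - C
P = 21/11 (P = 2 - 1/11 = 21/11 ≈ 1.9091)
x = 0 (x = 0*(-3*1/4 - 3*1) = 0*(-3/4 - 3) = 0*(-15/4) = 0)
G = 21/11 ≈ 1.9091
x*G + (4*6 - 5) = 0*(21/11) + (4*6 - 5) = 0 + (24 - 5) = 0 + 19 = 19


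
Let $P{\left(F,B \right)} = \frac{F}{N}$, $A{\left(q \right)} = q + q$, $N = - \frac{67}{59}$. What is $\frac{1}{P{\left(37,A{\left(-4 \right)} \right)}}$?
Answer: $- \frac{67}{2183} \approx -0.030692$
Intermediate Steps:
$N = - \frac{67}{59}$ ($N = \left(-67\right) \frac{1}{59} = - \frac{67}{59} \approx -1.1356$)
$A{\left(q \right)} = 2 q$
$P{\left(F,B \right)} = - \frac{59 F}{67}$ ($P{\left(F,B \right)} = \frac{F}{- \frac{67}{59}} = F \left(- \frac{59}{67}\right) = - \frac{59 F}{67}$)
$\frac{1}{P{\left(37,A{\left(-4 \right)} \right)}} = \frac{1}{\left(- \frac{59}{67}\right) 37} = \frac{1}{- \frac{2183}{67}} = - \frac{67}{2183}$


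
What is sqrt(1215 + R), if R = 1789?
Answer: 2*sqrt(751) ≈ 54.809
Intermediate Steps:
sqrt(1215 + R) = sqrt(1215 + 1789) = sqrt(3004) = 2*sqrt(751)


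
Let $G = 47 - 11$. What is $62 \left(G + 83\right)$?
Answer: $7378$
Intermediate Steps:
$G = 36$
$62 \left(G + 83\right) = 62 \left(36 + 83\right) = 62 \cdot 119 = 7378$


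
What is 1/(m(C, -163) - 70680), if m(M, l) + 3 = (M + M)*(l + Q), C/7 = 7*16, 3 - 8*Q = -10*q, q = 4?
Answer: -1/317839 ≈ -3.1462e-6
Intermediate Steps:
Q = 43/8 (Q = 3/8 - (-5)*4/4 = 3/8 - ⅛*(-40) = 3/8 + 5 = 43/8 ≈ 5.3750)
C = 784 (C = 7*(7*16) = 7*112 = 784)
m(M, l) = -3 + 2*M*(43/8 + l) (m(M, l) = -3 + (M + M)*(l + 43/8) = -3 + (2*M)*(43/8 + l) = -3 + 2*M*(43/8 + l))
1/(m(C, -163) - 70680) = 1/((-3 + (43/4)*784 + 2*784*(-163)) - 70680) = 1/((-3 + 8428 - 255584) - 70680) = 1/(-247159 - 70680) = 1/(-317839) = -1/317839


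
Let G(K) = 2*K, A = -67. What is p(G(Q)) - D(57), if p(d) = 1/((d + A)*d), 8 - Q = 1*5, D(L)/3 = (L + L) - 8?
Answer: -116389/366 ≈ -318.00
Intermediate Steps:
D(L) = -24 + 6*L (D(L) = 3*((L + L) - 8) = 3*(2*L - 8) = 3*(-8 + 2*L) = -24 + 6*L)
Q = 3 (Q = 8 - 5 = 3)
p(d) = 1/(d*(-67 + d)) (p(d) = 1/((d - 67)*d) = 1/((-67 + d)*d) = 1/(d*(-67 + d)))
p(G(Q)) - D(57) = 1/(((2*3))*(-67 + 2*3)) - (-24 + 6*57) = 1/(6*(-67 + 6)) - (-24 + 342) = (1/6)/(-61) - 1*318 = (1/6)*(-1/61) - 318 = -1/366 - 318 = -116389/366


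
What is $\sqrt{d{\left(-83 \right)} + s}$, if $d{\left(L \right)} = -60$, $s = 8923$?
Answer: $\sqrt{8863} \approx 94.144$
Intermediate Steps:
$\sqrt{d{\left(-83 \right)} + s} = \sqrt{-60 + 8923} = \sqrt{8863}$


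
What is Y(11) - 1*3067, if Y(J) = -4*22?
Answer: -3155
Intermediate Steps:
Y(J) = -88
Y(11) - 1*3067 = -88 - 1*3067 = -88 - 3067 = -3155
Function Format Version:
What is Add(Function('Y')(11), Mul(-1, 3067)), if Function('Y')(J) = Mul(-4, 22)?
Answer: -3155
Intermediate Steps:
Function('Y')(J) = -88
Add(Function('Y')(11), Mul(-1, 3067)) = Add(-88, Mul(-1, 3067)) = Add(-88, -3067) = -3155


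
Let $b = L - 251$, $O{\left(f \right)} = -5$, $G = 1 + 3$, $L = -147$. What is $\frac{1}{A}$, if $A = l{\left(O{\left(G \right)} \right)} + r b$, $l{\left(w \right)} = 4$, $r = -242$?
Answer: $\frac{1}{96320} \approx 1.0382 \cdot 10^{-5}$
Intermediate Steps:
$G = 4$
$b = -398$ ($b = -147 - 251 = -398$)
$A = 96320$ ($A = 4 - -96316 = 4 + 96316 = 96320$)
$\frac{1}{A} = \frac{1}{96320}$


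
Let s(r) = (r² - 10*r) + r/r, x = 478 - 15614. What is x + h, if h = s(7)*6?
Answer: -15256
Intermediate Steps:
x = -15136
s(r) = 1 + r² - 10*r (s(r) = (r² - 10*r) + 1 = 1 + r² - 10*r)
h = -120 (h = (1 + 7² - 10*7)*6 = (1 + 49 - 70)*6 = -20*6 = -120)
x + h = -15136 - 120 = -15256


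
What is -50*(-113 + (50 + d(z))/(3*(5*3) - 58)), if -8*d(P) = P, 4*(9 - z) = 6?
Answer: 607225/104 ≈ 5838.7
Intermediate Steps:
z = 15/2 (z = 9 - 1/4*6 = 9 - 3/2 = 15/2 ≈ 7.5000)
d(P) = -P/8
-50*(-113 + (50 + d(z))/(3*(5*3) - 58)) = -50*(-113 + (50 - 1/8*15/2)/(3*(5*3) - 58)) = -50*(-113 + (50 - 15/16)/(3*15 - 58)) = -50*(-113 + 785/(16*(45 - 58))) = -50*(-113 + (785/16)/(-13)) = -50*(-113 + (785/16)*(-1/13)) = -50*(-113 - 785/208) = -50*(-24289/208) = 607225/104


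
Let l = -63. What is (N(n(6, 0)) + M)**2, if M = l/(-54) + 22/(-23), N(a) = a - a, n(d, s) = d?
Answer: 841/19044 ≈ 0.044161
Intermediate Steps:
N(a) = 0
M = 29/138 (M = -63/(-54) + 22/(-23) = -63*(-1/54) + 22*(-1/23) = 7/6 - 22/23 = 29/138 ≈ 0.21014)
(N(n(6, 0)) + M)**2 = (0 + 29/138)**2 = (29/138)**2 = 841/19044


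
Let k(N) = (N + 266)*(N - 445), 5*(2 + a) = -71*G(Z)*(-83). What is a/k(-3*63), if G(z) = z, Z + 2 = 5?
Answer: -17669/244090 ≈ -0.072387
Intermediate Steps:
Z = 3 (Z = -2 + 5 = 3)
a = 17669/5 (a = -2 + (-71*3*(-83))/5 = -2 + (-213*(-83))/5 = -2 + (⅕)*17679 = -2 + 17679/5 = 17669/5 ≈ 3533.8)
k(N) = (-445 + N)*(266 + N) (k(N) = (266 + N)*(-445 + N) = (-445 + N)*(266 + N))
a/k(-3*63) = 17669/(5*(-118370 + (-3*63)² - (-537)*63)) = 17669/(5*(-118370 + (-189)² - 179*(-189))) = 17669/(5*(-118370 + 35721 + 33831)) = (17669/5)/(-48818) = (17669/5)*(-1/48818) = -17669/244090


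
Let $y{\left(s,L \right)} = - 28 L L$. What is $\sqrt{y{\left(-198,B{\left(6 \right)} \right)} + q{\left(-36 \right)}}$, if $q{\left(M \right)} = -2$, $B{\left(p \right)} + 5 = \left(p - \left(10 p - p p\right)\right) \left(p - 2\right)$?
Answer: $3 i \sqrt{18446} \approx 407.45 i$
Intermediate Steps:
$B{\left(p \right)} = -5 + \left(-2 + p\right) \left(p^{2} - 9 p\right)$ ($B{\left(p \right)} = -5 + \left(p - \left(10 p - p p\right)\right) \left(p - 2\right) = -5 + \left(p + \left(p^{2} - 10 p\right)\right) \left(-2 + p\right) = -5 + \left(p^{2} - 9 p\right) \left(-2 + p\right) = -5 + \left(-2 + p\right) \left(p^{2} - 9 p\right)$)
$y{\left(s,L \right)} = - 28 L^{2}$
$\sqrt{y{\left(-198,B{\left(6 \right)} \right)} + q{\left(-36 \right)}} = \sqrt{- 28 \left(-5 + 6^{3} - 11 \cdot 6^{2} + 18 \cdot 6\right)^{2} - 2} = \sqrt{- 28 \left(-5 + 216 - 396 + 108\right)^{2} - 2} = \sqrt{- 28 \left(-77\right)^{2} - 2} = \sqrt{\left(-28\right) 5929 - 2} = \sqrt{-166012 - 2} = \sqrt{-166014} = 3 i \sqrt{18446}$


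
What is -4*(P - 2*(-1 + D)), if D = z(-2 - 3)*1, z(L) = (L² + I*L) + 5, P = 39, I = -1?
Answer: 116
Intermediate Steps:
z(L) = 5 + L² - L (z(L) = (L² - L) + 5 = 5 + L² - L)
D = 35 (D = (5 + (-2 - 3)² - (-2 - 3))*1 = (5 + (-5)² - 1*(-5))*1 = (5 + 25 + 5)*1 = 35*1 = 35)
-4*(P - 2*(-1 + D)) = -4*(39 - 2*(-1 + 35)) = -4*(39 - 2*34) = -4*(39 - 68) = -4*(-29) = 116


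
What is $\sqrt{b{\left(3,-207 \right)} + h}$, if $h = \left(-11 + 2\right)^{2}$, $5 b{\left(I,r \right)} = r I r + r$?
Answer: $3 \sqrt{2861} \approx 160.46$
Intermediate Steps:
$b{\left(I,r \right)} = \frac{r}{5} + \frac{I r^{2}}{5}$ ($b{\left(I,r \right)} = \frac{r I r + r}{5} = \frac{I r r + r}{5} = \frac{I r^{2} + r}{5} = \frac{r + I r^{2}}{5} = \frac{r}{5} + \frac{I r^{2}}{5}$)
$h = 81$ ($h = \left(-9\right)^{2} = 81$)
$\sqrt{b{\left(3,-207 \right)} + h} = \sqrt{\frac{1}{5} \left(-207\right) \left(1 + 3 \left(-207\right)\right) + 81} = \sqrt{\frac{1}{5} \left(-207\right) \left(1 - 621\right) + 81} = \sqrt{\frac{1}{5} \left(-207\right) \left(-620\right) + 81} = \sqrt{25668 + 81} = \sqrt{25749} = 3 \sqrt{2861}$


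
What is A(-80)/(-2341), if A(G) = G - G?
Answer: 0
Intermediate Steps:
A(G) = 0
A(-80)/(-2341) = 0/(-2341) = 0*(-1/2341) = 0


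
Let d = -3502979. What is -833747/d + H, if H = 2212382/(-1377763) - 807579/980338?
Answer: -10369026914579999429/4731380639758780226 ≈ -2.1915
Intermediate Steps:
H = -3281534610893/1350673423894 (H = 2212382*(-1/1377763) - 807579*1/980338 = -2212382/1377763 - 807579/980338 = -3281534610893/1350673423894 ≈ -2.4296)
-833747/d + H = -833747/(-3502979) - 3281534610893/1350673423894 = -833747*(-1/3502979) - 3281534610893/1350673423894 = 833747/3502979 - 3281534610893/1350673423894 = -10369026914579999429/4731380639758780226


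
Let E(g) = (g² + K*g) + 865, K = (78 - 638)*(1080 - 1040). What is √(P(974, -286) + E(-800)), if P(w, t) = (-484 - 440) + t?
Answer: √18559655 ≈ 4308.1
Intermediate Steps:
P(w, t) = -924 + t
K = -22400 (K = -560*40 = -22400)
E(g) = 865 + g² - 22400*g (E(g) = (g² - 22400*g) + 865 = 865 + g² - 22400*g)
√(P(974, -286) + E(-800)) = √((-924 - 286) + (865 + (-800)² - 22400*(-800))) = √(-1210 + (865 + 640000 + 17920000)) = √(-1210 + 18560865) = √18559655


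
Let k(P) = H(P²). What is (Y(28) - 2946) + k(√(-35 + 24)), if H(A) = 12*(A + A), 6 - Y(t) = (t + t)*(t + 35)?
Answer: -6732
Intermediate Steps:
Y(t) = 6 - 2*t*(35 + t) (Y(t) = 6 - (t + t)*(t + 35) = 6 - 2*t*(35 + t))
H(A) = 24*A (H(A) = 12*(2*A) = 24*A)
k(P) = 24*P²
(Y(28) - 2946) + k(√(-35 + 24)) = ((6 - 70*28 - 2*28²) - 2946) + 24*(√(-35 + 24))² = ((6 - 1960 - 2*784) - 2946) + 24*(√(-11))² = ((6 - 1960 - 1568) - 2946) + 24*(I*√11)² = (-3522 - 2946) + 24*(-11) = -6468 - 264 = -6732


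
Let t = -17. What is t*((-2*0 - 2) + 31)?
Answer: -493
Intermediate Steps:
t*((-2*0 - 2) + 31) = -17*((-2*0 - 2) + 31) = -17*((0 - 2) + 31) = -17*(-2 + 31) = -17*29 = -493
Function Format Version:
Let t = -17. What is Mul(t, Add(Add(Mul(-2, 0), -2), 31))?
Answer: -493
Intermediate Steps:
Mul(t, Add(Add(Mul(-2, 0), -2), 31)) = Mul(-17, Add(Add(Mul(-2, 0), -2), 31)) = Mul(-17, Add(Add(0, -2), 31)) = Mul(-17, Add(-2, 31)) = Mul(-17, 29) = -493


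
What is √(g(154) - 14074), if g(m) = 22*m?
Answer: I*√10686 ≈ 103.37*I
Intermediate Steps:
√(g(154) - 14074) = √(22*154 - 14074) = √(3388 - 14074) = √(-10686) = I*√10686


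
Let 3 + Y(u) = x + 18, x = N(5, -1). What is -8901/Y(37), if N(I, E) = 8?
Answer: -387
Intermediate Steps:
x = 8
Y(u) = 23 (Y(u) = -3 + (8 + 18) = -3 + 26 = 23)
-8901/Y(37) = -8901/23 = -8901*1/23 = -387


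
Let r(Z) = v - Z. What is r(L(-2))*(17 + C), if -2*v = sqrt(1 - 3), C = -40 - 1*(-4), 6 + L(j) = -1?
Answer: -133 + 19*I*sqrt(2)/2 ≈ -133.0 + 13.435*I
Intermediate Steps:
L(j) = -7 (L(j) = -6 - 1 = -7)
C = -36 (C = -40 + 4 = -36)
v = -I*sqrt(2)/2 (v = -sqrt(1 - 3)/2 = -I*sqrt(2)/2 ≈ -0.70711*I)
r(Z) = -Z - I*sqrt(2)/2 (r(Z) = -I*sqrt(2)/2 - Z = -Z - I*sqrt(2)/2)
r(L(-2))*(17 + C) = (-1*(-7) - I*sqrt(2)/2)*(17 - 36) = (7 - I*sqrt(2)/2)*(-19) = -133 + 19*I*sqrt(2)/2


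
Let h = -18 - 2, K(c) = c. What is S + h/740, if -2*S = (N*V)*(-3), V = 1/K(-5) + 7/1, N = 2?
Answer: 3769/185 ≈ 20.373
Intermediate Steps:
V = 34/5 (V = 1/(-5) + 7/1 = 1*(-⅕) + 7*1 = -⅕ + 7 = 34/5 ≈ 6.8000)
S = 102/5 (S = -2*(34/5)*(-3)/2 = -34*(-3)/5 = -½*(-204/5) = 102/5 ≈ 20.400)
h = -20
S + h/740 = 102/5 - 20/740 = 102/5 + (1/740)*(-20) = 102/5 - 1/37 = 3769/185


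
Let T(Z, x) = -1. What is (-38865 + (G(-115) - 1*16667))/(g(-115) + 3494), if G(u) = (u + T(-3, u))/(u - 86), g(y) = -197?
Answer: -11161816/662697 ≈ -16.843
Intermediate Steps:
G(u) = (-1 + u)/(-86 + u) (G(u) = (u - 1)/(u - 86) = (-1 + u)/(-86 + u))
(-38865 + (G(-115) - 1*16667))/(g(-115) + 3494) = (-38865 + ((-1 - 115)/(-86 - 115) - 1*16667))/(-197 + 3494) = (-38865 + (-116/(-201) - 16667))/3297 = (-38865 + (-1/201*(-116) - 16667))*(1/3297) = (-38865 + (116/201 - 16667))*(1/3297) = (-38865 - 3349951/201)*(1/3297) = -11161816/201*1/3297 = -11161816/662697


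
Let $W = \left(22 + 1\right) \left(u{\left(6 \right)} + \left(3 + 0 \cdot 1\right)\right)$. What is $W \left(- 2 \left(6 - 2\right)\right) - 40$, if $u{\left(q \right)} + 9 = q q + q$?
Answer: $-6664$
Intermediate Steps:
$u{\left(q \right)} = -9 + q + q^{2}$ ($u{\left(q \right)} = -9 + \left(q q + q\right) = -9 + \left(q^{2} + q\right) = -9 + \left(q + q^{2}\right) = -9 + q + q^{2}$)
$W = 828$ ($W = \left(22 + 1\right) \left(\left(-9 + 6 + 6^{2}\right) + \left(3 + 0 \cdot 1\right)\right) = 23 \left(\left(-9 + 6 + 36\right) + \left(3 + 0\right)\right) = 23 \left(33 + 3\right) = 23 \cdot 36 = 828$)
$W \left(- 2 \left(6 - 2\right)\right) - 40 = 828 \left(- 2 \left(6 - 2\right)\right) - 40 = 828 \left(\left(-2\right) 4\right) - 40 = 828 \left(-8\right) - 40 = -6624 - 40 = -6664$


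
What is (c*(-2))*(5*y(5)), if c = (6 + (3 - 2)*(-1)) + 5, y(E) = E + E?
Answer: -1000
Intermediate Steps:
y(E) = 2*E
c = 10 (c = (6 + 1*(-1)) + 5 = (6 - 1) + 5 = 5 + 5 = 10)
(c*(-2))*(5*y(5)) = (10*(-2))*(5*(2*5)) = -100*10 = -20*50 = -1000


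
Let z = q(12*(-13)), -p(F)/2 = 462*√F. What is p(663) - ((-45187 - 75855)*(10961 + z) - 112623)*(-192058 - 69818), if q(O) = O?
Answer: -342526326988308 - 924*√663 ≈ -3.4253e+14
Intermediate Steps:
p(F) = -924*√F
z = -156 (z = 12*(-13) = -156)
p(663) - ((-45187 - 75855)*(10961 + z) - 112623)*(-192058 - 69818) = -924*√663 - ((-45187 - 75855)*(10961 - 156) - 112623)*(-192058 - 69818) = -924*√663 - (-121042*10805 - 112623)*(-261876) = -924*√663 - (-1307858810 - 112623)*(-261876) = -924*√663 - (-1307971433)*(-261876) = -924*√663 - 1*342526326988308 = -924*√663 - 342526326988308 = -342526326988308 - 924*√663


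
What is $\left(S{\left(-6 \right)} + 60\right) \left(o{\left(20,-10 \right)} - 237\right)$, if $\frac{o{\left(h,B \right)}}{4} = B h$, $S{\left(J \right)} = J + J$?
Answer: $-49776$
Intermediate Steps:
$S{\left(J \right)} = 2 J$
$o{\left(h,B \right)} = 4 B h$
$\left(S{\left(-6 \right)} + 60\right) \left(o{\left(20,-10 \right)} - 237\right) = \left(2 \left(-6\right) + 60\right) \left(4 \left(-10\right) 20 - 237\right) = \left(-12 + 60\right) \left(-800 - 237\right) = 48 \left(-1037\right) = -49776$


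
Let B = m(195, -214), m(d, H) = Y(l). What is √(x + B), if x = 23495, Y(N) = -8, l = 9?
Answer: √23487 ≈ 153.25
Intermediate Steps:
m(d, H) = -8
B = -8
√(x + B) = √(23495 - 8) = √23487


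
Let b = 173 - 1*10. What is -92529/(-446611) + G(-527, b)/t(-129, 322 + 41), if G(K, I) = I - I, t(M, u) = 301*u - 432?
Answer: 92529/446611 ≈ 0.20718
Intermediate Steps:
t(M, u) = -432 + 301*u
b = 163 (b = 173 - 10 = 163)
G(K, I) = 0
-92529/(-446611) + G(-527, b)/t(-129, 322 + 41) = -92529/(-446611) + 0/(-432 + 301*(322 + 41)) = -92529*(-1/446611) + 0/(-432 + 301*363) = 92529/446611 + 0/(-432 + 109263) = 92529/446611 + 0/108831 = 92529/446611 + 0*(1/108831) = 92529/446611 + 0 = 92529/446611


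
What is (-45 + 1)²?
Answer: 1936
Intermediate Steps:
(-45 + 1)² = (-44)² = 1936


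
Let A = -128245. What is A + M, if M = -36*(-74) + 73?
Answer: -125508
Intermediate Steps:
M = 2737 (M = 2664 + 73 = 2737)
A + M = -128245 + 2737 = -125508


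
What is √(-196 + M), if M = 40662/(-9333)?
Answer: I*√215457490/1037 ≈ 14.155*I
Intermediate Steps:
M = -4518/1037 (M = 40662*(-1/9333) = -4518/1037 ≈ -4.3568)
√(-196 + M) = √(-196 - 4518/1037) = √(-207770/1037) = I*√215457490/1037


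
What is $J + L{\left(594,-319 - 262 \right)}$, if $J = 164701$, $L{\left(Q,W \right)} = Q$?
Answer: $165295$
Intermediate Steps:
$J + L{\left(594,-319 - 262 \right)} = 164701 + 594 = 165295$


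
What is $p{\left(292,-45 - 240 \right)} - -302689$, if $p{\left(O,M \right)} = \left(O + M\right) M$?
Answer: $300694$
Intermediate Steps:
$p{\left(O,M \right)} = M \left(M + O\right)$ ($p{\left(O,M \right)} = \left(M + O\right) M = M \left(M + O\right)$)
$p{\left(292,-45 - 240 \right)} - -302689 = \left(-45 - 240\right) \left(\left(-45 - 240\right) + 292\right) - -302689 = - 285 \left(-285 + 292\right) + 302689 = \left(-285\right) 7 + 302689 = -1995 + 302689 = 300694$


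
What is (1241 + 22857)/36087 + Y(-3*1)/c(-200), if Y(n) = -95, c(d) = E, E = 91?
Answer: -1235347/3283917 ≈ -0.37618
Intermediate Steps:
c(d) = 91
(1241 + 22857)/36087 + Y(-3*1)/c(-200) = (1241 + 22857)/36087 - 95/91 = 24098*(1/36087) - 95*1/91 = 24098/36087 - 95/91 = -1235347/3283917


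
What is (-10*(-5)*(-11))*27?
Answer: -14850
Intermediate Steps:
(-10*(-5)*(-11))*27 = (50*(-11))*27 = -550*27 = -14850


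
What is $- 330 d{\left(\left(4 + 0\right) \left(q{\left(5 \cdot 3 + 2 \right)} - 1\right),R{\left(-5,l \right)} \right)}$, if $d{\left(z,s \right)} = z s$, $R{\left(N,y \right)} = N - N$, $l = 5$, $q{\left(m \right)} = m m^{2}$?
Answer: $0$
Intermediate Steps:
$q{\left(m \right)} = m^{3}$
$R{\left(N,y \right)} = 0$
$d{\left(z,s \right)} = s z$
$- 330 d{\left(\left(4 + 0\right) \left(q{\left(5 \cdot 3 + 2 \right)} - 1\right),R{\left(-5,l \right)} \right)} = - 330 \cdot 0 \left(4 + 0\right) \left(\left(5 \cdot 3 + 2\right)^{3} - 1\right) = - 330 \cdot 0 \cdot 4 \left(\left(15 + 2\right)^{3} - 1\right) = - 330 \cdot 0 \cdot 4 \left(17^{3} - 1\right) = - 330 \cdot 0 \cdot 4 \left(4913 - 1\right) = - 330 \cdot 0 \cdot 4 \cdot 4912 = - 330 \cdot 0 \cdot 19648 = \left(-330\right) 0 = 0$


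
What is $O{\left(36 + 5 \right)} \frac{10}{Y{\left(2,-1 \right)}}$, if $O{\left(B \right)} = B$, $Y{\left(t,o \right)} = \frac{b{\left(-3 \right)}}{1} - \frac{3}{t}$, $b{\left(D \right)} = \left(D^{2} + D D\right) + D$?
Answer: $\frac{820}{27} \approx 30.37$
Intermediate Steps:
$b{\left(D \right)} = D + 2 D^{2}$ ($b{\left(D \right)} = \left(D^{2} + D^{2}\right) + D = 2 D^{2} + D = D + 2 D^{2}$)
$Y{\left(t,o \right)} = 15 - \frac{3}{t}$ ($Y{\left(t,o \right)} = \frac{\left(-3\right) \left(1 + 2 \left(-3\right)\right)}{1} - \frac{3}{t} = - 3 \left(1 - 6\right) 1 - \frac{3}{t} = \left(-3\right) \left(-5\right) 1 - \frac{3}{t} = 15 \cdot 1 - \frac{3}{t} = 15 - \frac{3}{t}$)
$O{\left(36 + 5 \right)} \frac{10}{Y{\left(2,-1 \right)}} = \left(36 + 5\right) \frac{10}{15 - \frac{3}{2}} = 41 \frac{10}{15 - \frac{3}{2}} = 41 \frac{10}{\frac{27}{2}} = 41 \cdot 10 \cdot \frac{2}{27} = 41 \cdot \frac{20}{27} = \frac{820}{27}$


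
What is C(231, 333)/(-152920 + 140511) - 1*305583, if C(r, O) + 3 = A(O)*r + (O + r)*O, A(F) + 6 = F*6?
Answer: -3792627408/12409 ≈ -3.0564e+5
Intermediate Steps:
A(F) = -6 + 6*F (A(F) = -6 + F*6 = -6 + 6*F)
C(r, O) = -3 + O*(O + r) + r*(-6 + 6*O) (C(r, O) = -3 + ((-6 + 6*O)*r + (O + r)*O) = -3 + (r*(-6 + 6*O) + O*(O + r)) = -3 + (O*(O + r) + r*(-6 + 6*O)) = -3 + O*(O + r) + r*(-6 + 6*O))
C(231, 333)/(-152920 + 140511) - 1*305583 = (-3 + 333² - 6*231 + 7*333*231)/(-152920 + 140511) - 1*305583 = (-3 + 110889 - 1386 + 538461)/(-12409) - 305583 = 647961*(-1/12409) - 305583 = -647961/12409 - 305583 = -3792627408/12409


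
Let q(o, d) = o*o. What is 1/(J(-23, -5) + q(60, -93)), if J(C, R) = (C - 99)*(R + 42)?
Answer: -1/914 ≈ -0.0010941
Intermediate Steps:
q(o, d) = o²
J(C, R) = (-99 + C)*(42 + R)
1/(J(-23, -5) + q(60, -93)) = 1/((-4158 - 99*(-5) + 42*(-23) - 23*(-5)) + 60²) = 1/((-4158 + 495 - 966 + 115) + 3600) = 1/(-4514 + 3600) = 1/(-914) = -1/914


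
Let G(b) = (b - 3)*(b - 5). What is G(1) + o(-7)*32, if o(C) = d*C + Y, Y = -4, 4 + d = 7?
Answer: -792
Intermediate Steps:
d = 3 (d = -4 + 7 = 3)
o(C) = -4 + 3*C (o(C) = 3*C - 4 = -4 + 3*C)
G(b) = (-5 + b)*(-3 + b) (G(b) = (-3 + b)*(-5 + b) = (-5 + b)*(-3 + b))
G(1) + o(-7)*32 = (15 + 1² - 8*1) + (-4 + 3*(-7))*32 = (15 + 1 - 8) + (-4 - 21)*32 = 8 - 25*32 = 8 - 800 = -792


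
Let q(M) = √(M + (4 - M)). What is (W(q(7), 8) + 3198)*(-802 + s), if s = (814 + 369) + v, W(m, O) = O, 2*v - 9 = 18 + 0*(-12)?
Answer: 1264767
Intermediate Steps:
v = 27/2 (v = 9/2 + (18 + 0*(-12))/2 = 9/2 + (18 + 0)/2 = 9/2 + (½)*18 = 9/2 + 9 = 27/2 ≈ 13.500)
q(M) = 2 (q(M) = √4 = 2)
s = 2393/2 (s = (814 + 369) + 27/2 = 1183 + 27/2 = 2393/2 ≈ 1196.5)
(W(q(7), 8) + 3198)*(-802 + s) = (8 + 3198)*(-802 + 2393/2) = 3206*(789/2) = 1264767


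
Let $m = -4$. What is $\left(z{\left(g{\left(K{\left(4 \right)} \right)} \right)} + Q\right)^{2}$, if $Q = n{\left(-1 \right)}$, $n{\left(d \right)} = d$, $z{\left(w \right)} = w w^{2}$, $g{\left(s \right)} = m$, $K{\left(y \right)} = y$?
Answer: $4225$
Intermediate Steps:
$g{\left(s \right)} = -4$
$z{\left(w \right)} = w^{3}$
$Q = -1$
$\left(z{\left(g{\left(K{\left(4 \right)} \right)} \right)} + Q\right)^{2} = \left(\left(-4\right)^{3} - 1\right)^{2} = \left(-64 - 1\right)^{2} = \left(-65\right)^{2} = 4225$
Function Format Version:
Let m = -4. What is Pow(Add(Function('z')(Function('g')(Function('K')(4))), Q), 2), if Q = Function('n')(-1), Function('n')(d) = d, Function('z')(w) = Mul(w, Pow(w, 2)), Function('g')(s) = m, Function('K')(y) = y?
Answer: 4225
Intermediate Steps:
Function('g')(s) = -4
Function('z')(w) = Pow(w, 3)
Q = -1
Pow(Add(Function('z')(Function('g')(Function('K')(4))), Q), 2) = Pow(Add(Pow(-4, 3), -1), 2) = Pow(Add(-64, -1), 2) = Pow(-65, 2) = 4225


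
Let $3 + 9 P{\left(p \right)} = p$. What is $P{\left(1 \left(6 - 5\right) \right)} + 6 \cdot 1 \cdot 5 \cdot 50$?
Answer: $\frac{13498}{9} \approx 1499.8$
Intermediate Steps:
$P{\left(p \right)} = - \frac{1}{3} + \frac{p}{9}$
$P{\left(1 \left(6 - 5\right) \right)} + 6 \cdot 1 \cdot 5 \cdot 50 = \left(- \frac{1}{3} + \frac{1 \left(6 - 5\right)}{9}\right) + 6 \cdot 1 \cdot 5 \cdot 50 = \left(- \frac{1}{3} + \frac{1 \cdot 1}{9}\right) + 6 \cdot 5 \cdot 50 = \left(- \frac{1}{3} + \frac{1}{9} \cdot 1\right) + 30 \cdot 50 = \left(- \frac{1}{3} + \frac{1}{9}\right) + 1500 = - \frac{2}{9} + 1500 = \frac{13498}{9}$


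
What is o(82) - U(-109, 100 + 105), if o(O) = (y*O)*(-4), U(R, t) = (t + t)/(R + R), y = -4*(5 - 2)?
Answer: 429229/109 ≈ 3937.9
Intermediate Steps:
y = -12 (y = -4*3 = -12)
U(R, t) = t/R (U(R, t) = (2*t)/((2*R)) = (2*t)*(1/(2*R)) = t/R)
o(O) = 48*O (o(O) = -12*O*(-4) = 48*O)
o(82) - U(-109, 100 + 105) = 48*82 - (100 + 105)/(-109) = 3936 - 205*(-1)/109 = 3936 - 1*(-205/109) = 3936 + 205/109 = 429229/109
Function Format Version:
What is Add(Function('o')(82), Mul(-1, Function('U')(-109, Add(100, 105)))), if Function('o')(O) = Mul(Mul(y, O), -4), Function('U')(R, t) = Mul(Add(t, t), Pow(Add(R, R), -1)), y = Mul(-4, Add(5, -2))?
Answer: Rational(429229, 109) ≈ 3937.9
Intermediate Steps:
y = -12 (y = Mul(-4, 3) = -12)
Function('U')(R, t) = Mul(t, Pow(R, -1)) (Function('U')(R, t) = Mul(Mul(2, t), Pow(Mul(2, R), -1)) = Mul(Mul(2, t), Mul(Rational(1, 2), Pow(R, -1))) = Mul(t, Pow(R, -1)))
Function('o')(O) = Mul(48, O) (Function('o')(O) = Mul(Mul(-12, O), -4) = Mul(48, O))
Add(Function('o')(82), Mul(-1, Function('U')(-109, Add(100, 105)))) = Add(Mul(48, 82), Mul(-1, Mul(Add(100, 105), Pow(-109, -1)))) = Add(3936, Mul(-1, Mul(205, Rational(-1, 109)))) = Add(3936, Mul(-1, Rational(-205, 109))) = Add(3936, Rational(205, 109)) = Rational(429229, 109)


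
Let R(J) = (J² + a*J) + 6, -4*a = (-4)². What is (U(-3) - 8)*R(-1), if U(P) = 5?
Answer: -33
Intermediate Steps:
a = -4 (a = -¼*(-4)² = -¼*16 = -4)
R(J) = 6 + J² - 4*J (R(J) = (J² - 4*J) + 6 = 6 + J² - 4*J)
(U(-3) - 8)*R(-1) = (5 - 8)*(6 + (-1)² - 4*(-1)) = -3*(6 + 1 + 4) = -3*11 = -33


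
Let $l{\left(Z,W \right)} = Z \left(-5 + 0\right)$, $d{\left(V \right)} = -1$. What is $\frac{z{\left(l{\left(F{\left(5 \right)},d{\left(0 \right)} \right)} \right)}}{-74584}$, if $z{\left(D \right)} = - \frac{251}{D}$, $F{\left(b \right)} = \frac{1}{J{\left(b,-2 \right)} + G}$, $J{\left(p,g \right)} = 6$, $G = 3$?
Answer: $- \frac{2259}{372920} \approx -0.0060576$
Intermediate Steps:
$F{\left(b \right)} = \frac{1}{9}$ ($F{\left(b \right)} = \frac{1}{6 + 3} = \frac{1}{9}$)
$l{\left(Z,W \right)} = - 5 Z$ ($l{\left(Z,W \right)} = Z \left(-5\right) = - 5 Z$)
$\frac{z{\left(l{\left(F{\left(5 \right)},d{\left(0 \right)} \right)} \right)}}{-74584} = \frac{\left(-251\right) \frac{1}{\left(-5\right) \frac{1}{9}}}{-74584} = - \frac{251}{- \frac{5}{9}} \left(- \frac{1}{74584}\right) = \left(-251\right) \left(- \frac{9}{5}\right) \left(- \frac{1}{74584}\right) = \frac{2259}{5} \left(- \frac{1}{74584}\right) = - \frac{2259}{372920}$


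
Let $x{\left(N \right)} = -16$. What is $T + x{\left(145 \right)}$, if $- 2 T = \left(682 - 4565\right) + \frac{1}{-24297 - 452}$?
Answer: $\frac{47654200}{24749} \approx 1925.5$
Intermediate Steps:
$T = \frac{48050184}{24749}$ ($T = - \frac{\left(682 - 4565\right) + \frac{1}{-24297 - 452}}{2} = - \frac{\left(682 - 4565\right) + \frac{1}{-24749}}{2} = - \frac{-3883 - \frac{1}{24749}}{2} = \left(- \frac{1}{2}\right) \left(- \frac{96100368}{24749}\right) = \frac{48050184}{24749} \approx 1941.5$)
$T + x{\left(145 \right)} = \frac{48050184}{24749} - 16 = \frac{47654200}{24749}$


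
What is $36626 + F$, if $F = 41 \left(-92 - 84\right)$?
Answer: $29410$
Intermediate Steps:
$F = -7216$ ($F = 41 \left(-176\right) = -7216$)
$36626 + F = 36626 - 7216 = 29410$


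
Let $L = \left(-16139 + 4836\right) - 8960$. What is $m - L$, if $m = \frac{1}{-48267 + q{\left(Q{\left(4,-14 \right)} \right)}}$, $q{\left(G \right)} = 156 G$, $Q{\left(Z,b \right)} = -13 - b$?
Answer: $\frac{974873192}{48111} \approx 20263.0$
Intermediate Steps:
$m = - \frac{1}{48111}$ ($m = \frac{1}{-48267 + 156 \left(-13 - -14\right)} = \frac{1}{-48267 + 156 \left(-13 + 14\right)} = \frac{1}{-48267 + 156 \cdot 1} = \frac{1}{-48267 + 156} = \frac{1}{-48111} = - \frac{1}{48111} \approx -2.0785 \cdot 10^{-5}$)
$L = -20263$ ($L = -11303 - 8960 = -20263$)
$m - L = - \frac{1}{48111} - -20263 = - \frac{1}{48111} + 20263 = \frac{974873192}{48111}$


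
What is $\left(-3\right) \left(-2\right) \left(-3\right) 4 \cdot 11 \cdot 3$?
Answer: $-2376$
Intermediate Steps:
$\left(-3\right) \left(-2\right) \left(-3\right) 4 \cdot 11 \cdot 3 = 6 \left(-3\right) 4 \cdot 11 \cdot 3 = \left(-18\right) 4 \cdot 11 \cdot 3 = \left(-72\right) 11 \cdot 3 = \left(-792\right) 3 = -2376$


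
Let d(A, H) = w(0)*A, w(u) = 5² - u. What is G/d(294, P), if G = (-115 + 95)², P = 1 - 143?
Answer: 8/147 ≈ 0.054422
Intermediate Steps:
w(u) = 25 - u
P = -142
d(A, H) = 25*A (d(A, H) = (25 - 1*0)*A = (25 + 0)*A = 25*A)
G = 400 (G = (-20)² = 400)
G/d(294, P) = 400/((25*294)) = 400/7350 = 400*(1/7350) = 8/147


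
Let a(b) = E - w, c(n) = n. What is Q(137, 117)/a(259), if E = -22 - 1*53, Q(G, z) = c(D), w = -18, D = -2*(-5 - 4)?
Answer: -6/19 ≈ -0.31579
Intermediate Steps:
D = 18 (D = -2*(-9) = 18)
Q(G, z) = 18
E = -75 (E = -22 - 53 = -75)
a(b) = -57 (a(b) = -75 - 1*(-18) = -75 + 18 = -57)
Q(137, 117)/a(259) = 18/(-57) = 18*(-1/57) = -6/19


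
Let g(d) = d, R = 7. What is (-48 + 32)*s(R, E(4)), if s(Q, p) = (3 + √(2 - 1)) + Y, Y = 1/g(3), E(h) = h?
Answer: -208/3 ≈ -69.333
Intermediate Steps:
Y = ⅓ (Y = 1/3 = ⅓ ≈ 0.33333)
s(Q, p) = 13/3 (s(Q, p) = (3 + √(2 - 1)) + ⅓ = (3 + √1) + ⅓ = (3 + 1) + ⅓ = 4 + ⅓ = 13/3)
(-48 + 32)*s(R, E(4)) = (-48 + 32)*(13/3) = -16*13/3 = -208/3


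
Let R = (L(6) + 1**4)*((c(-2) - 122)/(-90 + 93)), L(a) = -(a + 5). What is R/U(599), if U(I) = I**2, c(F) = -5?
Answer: 1270/1076403 ≈ 0.0011799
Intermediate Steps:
L(a) = -5 - a (L(a) = -(5 + a) = -5 - a)
R = 1270/3 (R = ((-5 - 1*6) + 1**4)*((-5 - 122)/(-90 + 93)) = ((-5 - 6) + 1)*(-127/3) = (-11 + 1)*(-127*1/3) = -10*(-127/3) = 1270/3 ≈ 423.33)
R/U(599) = 1270/(3*(599**2)) = (1270/3)/358801 = (1270/3)*(1/358801) = 1270/1076403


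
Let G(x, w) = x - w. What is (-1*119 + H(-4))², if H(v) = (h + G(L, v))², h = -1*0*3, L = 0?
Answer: 10609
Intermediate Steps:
h = 0 (h = 0*3 = 0)
H(v) = v² (H(v) = (0 + (0 - v))² = (0 - v)² = (-v)² = v²)
(-1*119 + H(-4))² = (-1*119 + (-4)²)² = (-119 + 16)² = (-103)² = 10609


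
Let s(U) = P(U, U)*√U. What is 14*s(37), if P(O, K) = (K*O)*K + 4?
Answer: 709198*√37 ≈ 4.3139e+6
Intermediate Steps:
P(O, K) = 4 + O*K² (P(O, K) = O*K² + 4 = 4 + O*K²)
s(U) = √U*(4 + U³) (s(U) = (4 + U*U²)*√U = (4 + U³)*√U = √U*(4 + U³))
14*s(37) = 14*(√37*(4 + 37³)) = 14*(√37*(4 + 50653)) = 14*(√37*50657) = 14*(50657*√37) = 709198*√37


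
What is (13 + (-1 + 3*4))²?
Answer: 576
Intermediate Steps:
(13 + (-1 + 3*4))² = (13 + (-1 + 12))² = (13 + 11)² = 24² = 576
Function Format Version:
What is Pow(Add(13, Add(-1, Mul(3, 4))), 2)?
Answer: 576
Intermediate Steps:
Pow(Add(13, Add(-1, Mul(3, 4))), 2) = Pow(Add(13, Add(-1, 12)), 2) = Pow(Add(13, 11), 2) = Pow(24, 2) = 576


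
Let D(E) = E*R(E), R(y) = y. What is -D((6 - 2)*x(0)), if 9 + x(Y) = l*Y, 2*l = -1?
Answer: -1296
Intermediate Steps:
l = -1/2 (l = (1/2)*(-1) = -1/2 ≈ -0.50000)
x(Y) = -9 - Y/2
D(E) = E**2 (D(E) = E*E = E**2)
-D((6 - 2)*x(0)) = -((6 - 2)*(-9 - 1/2*0))**2 = -(4*(-9 + 0))**2 = -(4*(-9))**2 = -1*(-36)**2 = -1*1296 = -1296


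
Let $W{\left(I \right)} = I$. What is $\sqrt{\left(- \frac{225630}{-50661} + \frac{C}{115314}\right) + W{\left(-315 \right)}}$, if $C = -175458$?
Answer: $\frac{i \sqrt{3652355925744237582}}{108183751} \approx 17.665 i$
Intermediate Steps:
$\sqrt{\left(- \frac{225630}{-50661} + \frac{C}{115314}\right) + W{\left(-315 \right)}} = \sqrt{\left(- \frac{225630}{-50661} - \frac{175458}{115314}\right) - 315} = \sqrt{\left(\left(-225630\right) \left(- \frac{1}{50661}\right) - \frac{29243}{19219}\right) - 315} = \sqrt{\left(\frac{25070}{5629} - \frac{29243}{19219}\right) - 315} = \sqrt{\frac{317211483}{108183751} - 315} = \sqrt{- \frac{33760670082}{108183751}} = \frac{i \sqrt{3652355925744237582}}{108183751}$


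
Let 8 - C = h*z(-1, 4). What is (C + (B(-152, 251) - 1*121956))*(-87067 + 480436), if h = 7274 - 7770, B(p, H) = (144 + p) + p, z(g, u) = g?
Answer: -48228612876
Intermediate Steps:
B(p, H) = 144 + 2*p
h = -496
C = -488 (C = 8 - (-496)*(-1) = 8 - 1*496 = 8 - 496 = -488)
(C + (B(-152, 251) - 1*121956))*(-87067 + 480436) = (-488 + ((144 + 2*(-152)) - 1*121956))*(-87067 + 480436) = (-488 + ((144 - 304) - 121956))*393369 = (-488 + (-160 - 121956))*393369 = (-488 - 122116)*393369 = -122604*393369 = -48228612876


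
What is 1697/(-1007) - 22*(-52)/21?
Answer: 1116371/21147 ≈ 52.791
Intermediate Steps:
1697/(-1007) - 22*(-52)/21 = 1697*(-1/1007) + 1144*(1/21) = -1697/1007 + 1144/21 = 1116371/21147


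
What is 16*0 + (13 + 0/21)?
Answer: 13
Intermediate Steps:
16*0 + (13 + 0/21) = 0 + (13 + 0*(1/21)) = 0 + (13 + 0) = 0 + 13 = 13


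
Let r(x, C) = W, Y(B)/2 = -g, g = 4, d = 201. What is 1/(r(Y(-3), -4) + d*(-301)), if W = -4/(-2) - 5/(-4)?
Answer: -4/241991 ≈ -1.6530e-5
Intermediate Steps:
W = 13/4 (W = -4*(-½) - 5*(-¼) = 2 + 5/4 = 13/4 ≈ 3.2500)
Y(B) = -8 (Y(B) = 2*(-1*4) = 2*(-4) = -8)
r(x, C) = 13/4
1/(r(Y(-3), -4) + d*(-301)) = 1/(13/4 + 201*(-301)) = 1/(13/4 - 60501) = 1/(-241991/4) = -4/241991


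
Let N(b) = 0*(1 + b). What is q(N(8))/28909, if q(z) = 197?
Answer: 197/28909 ≈ 0.0068145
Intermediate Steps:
N(b) = 0
q(N(8))/28909 = 197/28909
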